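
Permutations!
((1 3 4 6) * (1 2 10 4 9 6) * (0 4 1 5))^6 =(10) =[0, 1, 2, 3, 4, 5, 6, 7, 8, 9, 10]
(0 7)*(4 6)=[7, 1, 2, 3, 6, 5, 4, 0]=(0 7)(4 6)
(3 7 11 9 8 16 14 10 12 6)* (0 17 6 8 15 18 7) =(0 17 6 3)(7 11 9 15 18)(8 16 14 10 12) =[17, 1, 2, 0, 4, 5, 3, 11, 16, 15, 12, 9, 8, 13, 10, 18, 14, 6, 7]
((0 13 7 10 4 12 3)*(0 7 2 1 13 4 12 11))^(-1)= (0 11 4)(1 2 13)(3 12 10 7)= [11, 2, 13, 12, 0, 5, 6, 3, 8, 9, 7, 4, 10, 1]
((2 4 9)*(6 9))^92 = (9) = [0, 1, 2, 3, 4, 5, 6, 7, 8, 9]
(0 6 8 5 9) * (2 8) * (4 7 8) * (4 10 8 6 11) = (0 11 4 7 6 2 10 8 5 9) = [11, 1, 10, 3, 7, 9, 2, 6, 5, 0, 8, 4]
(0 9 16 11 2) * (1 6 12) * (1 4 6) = (0 9 16 11 2)(4 6 12) = [9, 1, 0, 3, 6, 5, 12, 7, 8, 16, 10, 2, 4, 13, 14, 15, 11]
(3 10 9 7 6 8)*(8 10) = (3 8)(6 10 9 7) = [0, 1, 2, 8, 4, 5, 10, 6, 3, 7, 9]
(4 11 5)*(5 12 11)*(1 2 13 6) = [0, 2, 13, 3, 5, 4, 1, 7, 8, 9, 10, 12, 11, 6] = (1 2 13 6)(4 5)(11 12)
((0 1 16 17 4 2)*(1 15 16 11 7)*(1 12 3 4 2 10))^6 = [15, 10, 0, 12, 3, 5, 6, 11, 8, 9, 4, 1, 7, 13, 14, 16, 17, 2] = (0 15 16 17 2)(1 10 4 3 12 7 11)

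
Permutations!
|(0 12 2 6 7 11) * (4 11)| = 7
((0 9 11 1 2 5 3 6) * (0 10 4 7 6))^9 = [11, 5, 3, 9, 7, 0, 10, 6, 8, 1, 4, 2] = (0 11 2 3 9 1 5)(4 7 6 10)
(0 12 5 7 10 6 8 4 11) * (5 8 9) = (0 12 8 4 11)(5 7 10 6 9) = [12, 1, 2, 3, 11, 7, 9, 10, 4, 5, 6, 0, 8]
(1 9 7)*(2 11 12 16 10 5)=(1 9 7)(2 11 12 16 10 5)=[0, 9, 11, 3, 4, 2, 6, 1, 8, 7, 5, 12, 16, 13, 14, 15, 10]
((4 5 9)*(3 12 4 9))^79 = [0, 1, 2, 5, 12, 4, 6, 7, 8, 9, 10, 11, 3] = (3 5 4 12)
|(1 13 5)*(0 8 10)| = |(0 8 10)(1 13 5)| = 3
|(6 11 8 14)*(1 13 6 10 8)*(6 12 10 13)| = |(1 6 11)(8 14 13 12 10)| = 15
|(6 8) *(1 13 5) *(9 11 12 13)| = |(1 9 11 12 13 5)(6 8)| = 6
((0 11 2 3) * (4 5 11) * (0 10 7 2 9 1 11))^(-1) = [5, 9, 7, 2, 0, 4, 6, 10, 8, 11, 3, 1] = (0 5 4)(1 9 11)(2 7 10 3)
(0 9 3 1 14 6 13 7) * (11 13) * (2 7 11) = (0 9 3 1 14 6 2 7)(11 13) = [9, 14, 7, 1, 4, 5, 2, 0, 8, 3, 10, 13, 12, 11, 6]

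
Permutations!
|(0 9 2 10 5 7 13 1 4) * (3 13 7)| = 9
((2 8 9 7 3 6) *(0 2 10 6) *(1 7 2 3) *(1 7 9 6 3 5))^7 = (0 10 8 9 5 3 6 2 1) = [10, 0, 1, 6, 4, 3, 2, 7, 9, 5, 8]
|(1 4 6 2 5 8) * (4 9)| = 7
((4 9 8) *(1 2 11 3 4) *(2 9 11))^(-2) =(1 9 8)(3 4 11) =[0, 9, 2, 4, 11, 5, 6, 7, 1, 8, 10, 3]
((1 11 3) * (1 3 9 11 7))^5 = (1 7)(9 11) = [0, 7, 2, 3, 4, 5, 6, 1, 8, 11, 10, 9]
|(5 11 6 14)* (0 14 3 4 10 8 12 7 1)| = 12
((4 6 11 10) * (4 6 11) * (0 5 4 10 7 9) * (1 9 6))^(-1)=(0 9 1 10 6 7 11 4 5)=[9, 10, 2, 3, 5, 0, 7, 11, 8, 1, 6, 4]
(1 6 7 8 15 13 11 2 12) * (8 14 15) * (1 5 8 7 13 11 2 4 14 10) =(1 6 13 2 12 5 8 7 10)(4 14 15 11) =[0, 6, 12, 3, 14, 8, 13, 10, 7, 9, 1, 4, 5, 2, 15, 11]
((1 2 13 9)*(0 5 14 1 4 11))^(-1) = (0 11 4 9 13 2 1 14 5) = [11, 14, 1, 3, 9, 0, 6, 7, 8, 13, 10, 4, 12, 2, 5]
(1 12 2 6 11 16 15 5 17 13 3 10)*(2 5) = (1 12 5 17 13 3 10)(2 6 11 16 15) = [0, 12, 6, 10, 4, 17, 11, 7, 8, 9, 1, 16, 5, 3, 14, 2, 15, 13]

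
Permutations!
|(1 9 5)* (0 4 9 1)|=4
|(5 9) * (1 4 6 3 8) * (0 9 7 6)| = 9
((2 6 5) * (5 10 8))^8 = (2 8 6 5 10) = [0, 1, 8, 3, 4, 10, 5, 7, 6, 9, 2]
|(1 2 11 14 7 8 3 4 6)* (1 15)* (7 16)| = 11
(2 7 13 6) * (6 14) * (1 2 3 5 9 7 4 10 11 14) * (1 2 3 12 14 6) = (1 3 5 9 7 13 2 4 10 11 6 12 14) = [0, 3, 4, 5, 10, 9, 12, 13, 8, 7, 11, 6, 14, 2, 1]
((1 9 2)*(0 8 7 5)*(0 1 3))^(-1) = (0 3 2 9 1 5 7 8) = [3, 5, 9, 2, 4, 7, 6, 8, 0, 1]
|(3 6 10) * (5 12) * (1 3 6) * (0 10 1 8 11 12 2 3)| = |(0 10 6 1)(2 3 8 11 12 5)| = 12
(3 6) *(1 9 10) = (1 9 10)(3 6) = [0, 9, 2, 6, 4, 5, 3, 7, 8, 10, 1]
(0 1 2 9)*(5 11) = (0 1 2 9)(5 11) = [1, 2, 9, 3, 4, 11, 6, 7, 8, 0, 10, 5]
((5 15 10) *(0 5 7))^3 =[10, 1, 2, 3, 4, 7, 6, 15, 8, 9, 5, 11, 12, 13, 14, 0] =(0 10 5 7 15)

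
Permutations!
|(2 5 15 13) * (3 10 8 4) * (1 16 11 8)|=|(1 16 11 8 4 3 10)(2 5 15 13)|=28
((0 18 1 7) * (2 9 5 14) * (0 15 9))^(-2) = [14, 0, 5, 3, 4, 15, 6, 18, 8, 7, 10, 11, 12, 13, 9, 1, 16, 17, 2] = (0 14 9 7 18 2 5 15 1)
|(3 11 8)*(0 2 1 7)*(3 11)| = |(0 2 1 7)(8 11)| = 4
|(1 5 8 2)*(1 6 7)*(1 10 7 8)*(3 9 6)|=|(1 5)(2 3 9 6 8)(7 10)|=10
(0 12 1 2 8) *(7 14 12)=(0 7 14 12 1 2 8)=[7, 2, 8, 3, 4, 5, 6, 14, 0, 9, 10, 11, 1, 13, 12]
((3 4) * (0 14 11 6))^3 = (0 6 11 14)(3 4) = [6, 1, 2, 4, 3, 5, 11, 7, 8, 9, 10, 14, 12, 13, 0]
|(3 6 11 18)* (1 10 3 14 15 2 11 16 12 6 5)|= 60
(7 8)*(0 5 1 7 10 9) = (0 5 1 7 8 10 9) = [5, 7, 2, 3, 4, 1, 6, 8, 10, 0, 9]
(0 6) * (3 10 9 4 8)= [6, 1, 2, 10, 8, 5, 0, 7, 3, 4, 9]= (0 6)(3 10 9 4 8)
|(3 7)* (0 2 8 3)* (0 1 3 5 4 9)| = |(0 2 8 5 4 9)(1 3 7)| = 6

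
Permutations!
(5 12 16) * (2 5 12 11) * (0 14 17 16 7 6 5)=(0 14 17 16 12 7 6 5 11 2)=[14, 1, 0, 3, 4, 11, 5, 6, 8, 9, 10, 2, 7, 13, 17, 15, 12, 16]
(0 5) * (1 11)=(0 5)(1 11)=[5, 11, 2, 3, 4, 0, 6, 7, 8, 9, 10, 1]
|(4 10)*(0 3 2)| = 6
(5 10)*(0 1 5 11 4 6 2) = (0 1 5 10 11 4 6 2) = [1, 5, 0, 3, 6, 10, 2, 7, 8, 9, 11, 4]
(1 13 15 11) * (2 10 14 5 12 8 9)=[0, 13, 10, 3, 4, 12, 6, 7, 9, 2, 14, 1, 8, 15, 5, 11]=(1 13 15 11)(2 10 14 5 12 8 9)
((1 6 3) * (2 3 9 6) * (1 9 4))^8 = (1 3 6)(2 9 4) = [0, 3, 9, 6, 2, 5, 1, 7, 8, 4]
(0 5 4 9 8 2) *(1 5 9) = (0 9 8 2)(1 5 4) = [9, 5, 0, 3, 1, 4, 6, 7, 2, 8]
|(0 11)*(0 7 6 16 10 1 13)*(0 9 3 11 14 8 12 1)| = 13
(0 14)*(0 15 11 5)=(0 14 15 11 5)=[14, 1, 2, 3, 4, 0, 6, 7, 8, 9, 10, 5, 12, 13, 15, 11]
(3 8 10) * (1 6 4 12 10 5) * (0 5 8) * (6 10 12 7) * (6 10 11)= (12)(0 5 1 11 6 4 7 10 3)= [5, 11, 2, 0, 7, 1, 4, 10, 8, 9, 3, 6, 12]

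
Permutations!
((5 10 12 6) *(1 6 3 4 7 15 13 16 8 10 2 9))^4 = [0, 9, 5, 13, 16, 6, 1, 8, 4, 2, 7, 11, 15, 12, 14, 10, 3] = (1 9 2 5 6)(3 13 12 15 10 7 8 4 16)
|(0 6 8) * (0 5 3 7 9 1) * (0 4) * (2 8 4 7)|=|(0 6 4)(1 7 9)(2 8 5 3)|=12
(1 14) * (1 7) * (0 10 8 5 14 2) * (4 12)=(0 10 8 5 14 7 1 2)(4 12)=[10, 2, 0, 3, 12, 14, 6, 1, 5, 9, 8, 11, 4, 13, 7]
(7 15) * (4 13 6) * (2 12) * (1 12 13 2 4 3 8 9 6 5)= (1 12 4 2 13 5)(3 8 9 6)(7 15)= [0, 12, 13, 8, 2, 1, 3, 15, 9, 6, 10, 11, 4, 5, 14, 7]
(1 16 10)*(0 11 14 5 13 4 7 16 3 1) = (0 11 14 5 13 4 7 16 10)(1 3) = [11, 3, 2, 1, 7, 13, 6, 16, 8, 9, 0, 14, 12, 4, 5, 15, 10]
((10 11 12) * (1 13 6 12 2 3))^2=(1 6 10 2)(3 13 12 11)=[0, 6, 1, 13, 4, 5, 10, 7, 8, 9, 2, 3, 11, 12]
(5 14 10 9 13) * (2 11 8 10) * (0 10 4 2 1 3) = [10, 3, 11, 0, 2, 14, 6, 7, 4, 13, 9, 8, 12, 5, 1] = (0 10 9 13 5 14 1 3)(2 11 8 4)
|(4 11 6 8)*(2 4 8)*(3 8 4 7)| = |(2 7 3 8 4 11 6)| = 7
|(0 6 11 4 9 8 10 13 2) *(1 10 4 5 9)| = 11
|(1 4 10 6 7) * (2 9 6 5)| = |(1 4 10 5 2 9 6 7)| = 8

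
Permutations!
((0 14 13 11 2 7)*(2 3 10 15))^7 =(0 2 10 11 14 7 15 3 13) =[2, 1, 10, 13, 4, 5, 6, 15, 8, 9, 11, 14, 12, 0, 7, 3]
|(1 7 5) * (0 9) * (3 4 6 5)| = |(0 9)(1 7 3 4 6 5)| = 6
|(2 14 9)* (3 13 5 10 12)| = |(2 14 9)(3 13 5 10 12)| = 15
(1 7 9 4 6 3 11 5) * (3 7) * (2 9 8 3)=(1 2 9 4 6 7 8 3 11 5)=[0, 2, 9, 11, 6, 1, 7, 8, 3, 4, 10, 5]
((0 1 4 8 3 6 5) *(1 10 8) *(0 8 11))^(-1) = (0 11 10)(1 4)(3 8 5 6) = [11, 4, 2, 8, 1, 6, 3, 7, 5, 9, 0, 10]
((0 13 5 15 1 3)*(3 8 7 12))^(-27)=(15)=[0, 1, 2, 3, 4, 5, 6, 7, 8, 9, 10, 11, 12, 13, 14, 15]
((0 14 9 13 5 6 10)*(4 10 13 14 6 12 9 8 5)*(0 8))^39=[14, 1, 2, 3, 13, 8, 0, 7, 10, 12, 4, 11, 5, 6, 9]=(0 14 9 12 5 8 10 4 13 6)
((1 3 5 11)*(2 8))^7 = (1 11 5 3)(2 8) = [0, 11, 8, 1, 4, 3, 6, 7, 2, 9, 10, 5]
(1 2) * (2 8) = [0, 8, 1, 3, 4, 5, 6, 7, 2] = (1 8 2)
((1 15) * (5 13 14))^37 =[0, 15, 2, 3, 4, 13, 6, 7, 8, 9, 10, 11, 12, 14, 5, 1] =(1 15)(5 13 14)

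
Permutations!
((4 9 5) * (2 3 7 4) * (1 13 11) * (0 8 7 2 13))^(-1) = [1, 11, 3, 2, 7, 9, 6, 8, 0, 4, 10, 13, 12, 5] = (0 1 11 13 5 9 4 7 8)(2 3)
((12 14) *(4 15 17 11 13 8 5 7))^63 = (4 7 5 8 13 11 17 15)(12 14) = [0, 1, 2, 3, 7, 8, 6, 5, 13, 9, 10, 17, 14, 11, 12, 4, 16, 15]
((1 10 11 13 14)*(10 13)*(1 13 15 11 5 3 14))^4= [0, 5, 2, 15, 4, 1, 6, 7, 8, 9, 13, 14, 12, 10, 11, 3]= (1 5)(3 15)(10 13)(11 14)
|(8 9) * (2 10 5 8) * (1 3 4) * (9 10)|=|(1 3 4)(2 9)(5 8 10)|=6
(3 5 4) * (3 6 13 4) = (3 5)(4 6 13) = [0, 1, 2, 5, 6, 3, 13, 7, 8, 9, 10, 11, 12, 4]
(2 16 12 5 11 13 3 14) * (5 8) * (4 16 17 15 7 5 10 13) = (2 17 15 7 5 11 4 16 12 8 10 13 3 14) = [0, 1, 17, 14, 16, 11, 6, 5, 10, 9, 13, 4, 8, 3, 2, 7, 12, 15]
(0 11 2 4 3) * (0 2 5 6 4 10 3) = (0 11 5 6 4)(2 10 3) = [11, 1, 10, 2, 0, 6, 4, 7, 8, 9, 3, 5]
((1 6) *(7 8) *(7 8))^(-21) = (8)(1 6) = [0, 6, 2, 3, 4, 5, 1, 7, 8]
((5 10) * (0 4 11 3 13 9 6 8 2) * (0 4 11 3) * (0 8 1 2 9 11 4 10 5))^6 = (0 9 4 6 3 1 13 2 11 10 8) = [9, 13, 11, 1, 6, 5, 3, 7, 0, 4, 8, 10, 12, 2]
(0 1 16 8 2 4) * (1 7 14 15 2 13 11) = [7, 16, 4, 3, 0, 5, 6, 14, 13, 9, 10, 1, 12, 11, 15, 2, 8] = (0 7 14 15 2 4)(1 16 8 13 11)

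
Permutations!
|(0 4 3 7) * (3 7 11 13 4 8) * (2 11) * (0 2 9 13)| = 9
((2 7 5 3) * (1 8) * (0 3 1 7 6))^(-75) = [3, 8, 6, 2, 4, 1, 0, 5, 7] = (0 3 2 6)(1 8 7 5)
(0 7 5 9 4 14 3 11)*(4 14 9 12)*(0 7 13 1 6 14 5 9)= [13, 6, 2, 11, 0, 12, 14, 9, 8, 5, 10, 7, 4, 1, 3]= (0 13 1 6 14 3 11 7 9 5 12 4)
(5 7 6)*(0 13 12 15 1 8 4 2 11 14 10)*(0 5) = (0 13 12 15 1 8 4 2 11 14 10 5 7 6) = [13, 8, 11, 3, 2, 7, 0, 6, 4, 9, 5, 14, 15, 12, 10, 1]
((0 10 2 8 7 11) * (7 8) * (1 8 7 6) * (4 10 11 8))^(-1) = (0 11)(1 6 2 10 4)(7 8) = [11, 6, 10, 3, 1, 5, 2, 8, 7, 9, 4, 0]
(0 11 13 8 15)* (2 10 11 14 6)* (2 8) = (0 14 6 8 15)(2 10 11 13) = [14, 1, 10, 3, 4, 5, 8, 7, 15, 9, 11, 13, 12, 2, 6, 0]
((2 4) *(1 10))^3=[0, 10, 4, 3, 2, 5, 6, 7, 8, 9, 1]=(1 10)(2 4)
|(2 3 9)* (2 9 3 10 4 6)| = 4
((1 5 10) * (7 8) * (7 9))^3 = (10) = [0, 1, 2, 3, 4, 5, 6, 7, 8, 9, 10]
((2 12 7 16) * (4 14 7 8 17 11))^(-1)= (2 16 7 14 4 11 17 8 12)= [0, 1, 16, 3, 11, 5, 6, 14, 12, 9, 10, 17, 2, 13, 4, 15, 7, 8]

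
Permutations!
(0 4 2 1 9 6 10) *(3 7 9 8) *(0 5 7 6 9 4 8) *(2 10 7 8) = (0 2 1)(3 6 7 4 10 5 8) = [2, 0, 1, 6, 10, 8, 7, 4, 3, 9, 5]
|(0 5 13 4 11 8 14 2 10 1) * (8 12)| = 11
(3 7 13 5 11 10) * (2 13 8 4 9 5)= (2 13)(3 7 8 4 9 5 11 10)= [0, 1, 13, 7, 9, 11, 6, 8, 4, 5, 3, 10, 12, 2]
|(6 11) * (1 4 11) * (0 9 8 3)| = 4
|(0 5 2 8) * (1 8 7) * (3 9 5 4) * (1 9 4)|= 12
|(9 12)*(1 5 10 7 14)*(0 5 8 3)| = |(0 5 10 7 14 1 8 3)(9 12)| = 8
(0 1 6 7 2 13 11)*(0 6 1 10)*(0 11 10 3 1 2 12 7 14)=(0 3 1 2 13 10 11 6 14)(7 12)=[3, 2, 13, 1, 4, 5, 14, 12, 8, 9, 11, 6, 7, 10, 0]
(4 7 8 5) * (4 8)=[0, 1, 2, 3, 7, 8, 6, 4, 5]=(4 7)(5 8)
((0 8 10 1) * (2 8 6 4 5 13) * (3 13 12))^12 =[6, 0, 8, 13, 5, 12, 4, 7, 10, 9, 1, 11, 3, 2] =(0 6 4 5 12 3 13 2 8 10 1)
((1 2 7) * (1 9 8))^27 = (1 7 8 2 9) = [0, 7, 9, 3, 4, 5, 6, 8, 2, 1]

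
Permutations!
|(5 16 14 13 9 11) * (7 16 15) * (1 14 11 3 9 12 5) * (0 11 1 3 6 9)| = 24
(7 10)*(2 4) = (2 4)(7 10) = [0, 1, 4, 3, 2, 5, 6, 10, 8, 9, 7]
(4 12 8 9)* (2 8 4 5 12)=(2 8 9 5 12 4)=[0, 1, 8, 3, 2, 12, 6, 7, 9, 5, 10, 11, 4]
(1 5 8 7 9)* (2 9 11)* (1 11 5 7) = (1 7 5 8)(2 9 11) = [0, 7, 9, 3, 4, 8, 6, 5, 1, 11, 10, 2]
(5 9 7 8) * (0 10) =(0 10)(5 9 7 8) =[10, 1, 2, 3, 4, 9, 6, 8, 5, 7, 0]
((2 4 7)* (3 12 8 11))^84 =(12) =[0, 1, 2, 3, 4, 5, 6, 7, 8, 9, 10, 11, 12]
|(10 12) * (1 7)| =|(1 7)(10 12)| =2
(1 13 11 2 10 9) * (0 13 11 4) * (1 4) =(0 13 1 11 2 10 9 4) =[13, 11, 10, 3, 0, 5, 6, 7, 8, 4, 9, 2, 12, 1]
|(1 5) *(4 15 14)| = 6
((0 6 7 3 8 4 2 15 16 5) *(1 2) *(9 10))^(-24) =(0 16 2 4 3 6 5 15 1 8 7) =[16, 8, 4, 6, 3, 15, 5, 0, 7, 9, 10, 11, 12, 13, 14, 1, 2]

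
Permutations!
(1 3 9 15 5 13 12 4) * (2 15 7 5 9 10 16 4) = [0, 3, 15, 10, 1, 13, 6, 5, 8, 7, 16, 11, 2, 12, 14, 9, 4] = (1 3 10 16 4)(2 15 9 7 5 13 12)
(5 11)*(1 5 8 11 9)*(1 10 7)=[0, 5, 2, 3, 4, 9, 6, 1, 11, 10, 7, 8]=(1 5 9 10 7)(8 11)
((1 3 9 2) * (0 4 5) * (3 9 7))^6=(9)=[0, 1, 2, 3, 4, 5, 6, 7, 8, 9]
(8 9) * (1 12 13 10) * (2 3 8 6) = (1 12 13 10)(2 3 8 9 6) = [0, 12, 3, 8, 4, 5, 2, 7, 9, 6, 1, 11, 13, 10]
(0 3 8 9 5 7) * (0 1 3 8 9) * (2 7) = (0 8)(1 3 9 5 2 7) = [8, 3, 7, 9, 4, 2, 6, 1, 0, 5]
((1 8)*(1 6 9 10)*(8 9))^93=(10)(6 8)=[0, 1, 2, 3, 4, 5, 8, 7, 6, 9, 10]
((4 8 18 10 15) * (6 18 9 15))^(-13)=[0, 1, 2, 3, 15, 5, 10, 7, 4, 8, 18, 11, 12, 13, 14, 9, 16, 17, 6]=(4 15 9 8)(6 10 18)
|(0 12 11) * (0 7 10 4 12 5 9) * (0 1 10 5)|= |(1 10 4 12 11 7 5 9)|= 8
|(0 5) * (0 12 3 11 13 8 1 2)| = 9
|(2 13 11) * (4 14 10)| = |(2 13 11)(4 14 10)| = 3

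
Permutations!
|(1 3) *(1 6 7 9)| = 5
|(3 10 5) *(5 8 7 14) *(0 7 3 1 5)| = 6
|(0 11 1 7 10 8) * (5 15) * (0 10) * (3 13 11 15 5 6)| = 8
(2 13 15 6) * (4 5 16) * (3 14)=(2 13 15 6)(3 14)(4 5 16)=[0, 1, 13, 14, 5, 16, 2, 7, 8, 9, 10, 11, 12, 15, 3, 6, 4]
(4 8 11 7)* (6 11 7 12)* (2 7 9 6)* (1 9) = (1 9 6 11 12 2 7 4 8) = [0, 9, 7, 3, 8, 5, 11, 4, 1, 6, 10, 12, 2]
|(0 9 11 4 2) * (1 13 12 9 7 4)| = |(0 7 4 2)(1 13 12 9 11)| = 20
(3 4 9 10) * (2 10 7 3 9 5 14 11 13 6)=(2 10 9 7 3 4 5 14 11 13 6)=[0, 1, 10, 4, 5, 14, 2, 3, 8, 7, 9, 13, 12, 6, 11]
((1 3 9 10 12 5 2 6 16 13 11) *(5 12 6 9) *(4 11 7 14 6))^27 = (1 2 4 3 9 11 5 10)(6 13 14 16 7) = [0, 2, 4, 9, 3, 10, 13, 6, 8, 11, 1, 5, 12, 14, 16, 15, 7]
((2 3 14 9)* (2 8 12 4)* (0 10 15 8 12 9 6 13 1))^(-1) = (0 1 13 6 14 3 2 4 12 9 8 15 10) = [1, 13, 4, 2, 12, 5, 14, 7, 15, 8, 0, 11, 9, 6, 3, 10]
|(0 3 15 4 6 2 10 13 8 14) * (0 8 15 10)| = |(0 3 10 13 15 4 6 2)(8 14)| = 8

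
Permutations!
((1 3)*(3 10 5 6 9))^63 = (1 6)(3 5)(9 10) = [0, 6, 2, 5, 4, 3, 1, 7, 8, 10, 9]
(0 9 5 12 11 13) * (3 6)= (0 9 5 12 11 13)(3 6)= [9, 1, 2, 6, 4, 12, 3, 7, 8, 5, 10, 13, 11, 0]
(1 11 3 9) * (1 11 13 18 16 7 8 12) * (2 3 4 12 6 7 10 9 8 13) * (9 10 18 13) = (1 2 3 8 6 7 9 11 4 12)(16 18) = [0, 2, 3, 8, 12, 5, 7, 9, 6, 11, 10, 4, 1, 13, 14, 15, 18, 17, 16]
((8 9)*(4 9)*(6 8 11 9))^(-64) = (11)(4 8 6) = [0, 1, 2, 3, 8, 5, 4, 7, 6, 9, 10, 11]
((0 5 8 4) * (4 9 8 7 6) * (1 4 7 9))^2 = (0 9 1)(4 5 8) = [9, 0, 2, 3, 5, 8, 6, 7, 4, 1]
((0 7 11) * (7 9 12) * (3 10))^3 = [7, 1, 2, 10, 4, 5, 6, 9, 8, 11, 3, 12, 0] = (0 7 9 11 12)(3 10)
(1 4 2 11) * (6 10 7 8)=(1 4 2 11)(6 10 7 8)=[0, 4, 11, 3, 2, 5, 10, 8, 6, 9, 7, 1]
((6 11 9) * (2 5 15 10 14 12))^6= (15)= [0, 1, 2, 3, 4, 5, 6, 7, 8, 9, 10, 11, 12, 13, 14, 15]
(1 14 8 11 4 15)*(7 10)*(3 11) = (1 14 8 3 11 4 15)(7 10) = [0, 14, 2, 11, 15, 5, 6, 10, 3, 9, 7, 4, 12, 13, 8, 1]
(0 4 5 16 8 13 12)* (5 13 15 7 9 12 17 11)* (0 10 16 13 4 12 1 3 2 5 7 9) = (0 12 10 16 8 15 9 1 3 2 5 13 17 11 7) = [12, 3, 5, 2, 4, 13, 6, 0, 15, 1, 16, 7, 10, 17, 14, 9, 8, 11]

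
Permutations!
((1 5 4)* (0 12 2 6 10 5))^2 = (0 2 10 4)(1 12 6 5) = [2, 12, 10, 3, 0, 1, 5, 7, 8, 9, 4, 11, 6]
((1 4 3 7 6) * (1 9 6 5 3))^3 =(1 4)(6 9) =[0, 4, 2, 3, 1, 5, 9, 7, 8, 6]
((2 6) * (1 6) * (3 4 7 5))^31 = (1 6 2)(3 5 7 4) = [0, 6, 1, 5, 3, 7, 2, 4]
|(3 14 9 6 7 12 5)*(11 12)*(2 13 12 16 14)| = 30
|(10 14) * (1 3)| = 2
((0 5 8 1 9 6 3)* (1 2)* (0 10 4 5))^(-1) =(1 2 8 5 4 10 3 6 9) =[0, 2, 8, 6, 10, 4, 9, 7, 5, 1, 3]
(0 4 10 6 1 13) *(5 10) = [4, 13, 2, 3, 5, 10, 1, 7, 8, 9, 6, 11, 12, 0] = (0 4 5 10 6 1 13)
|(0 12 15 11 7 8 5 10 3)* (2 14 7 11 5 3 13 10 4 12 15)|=|(0 15 5 4 12 2 14 7 8 3)(10 13)|=10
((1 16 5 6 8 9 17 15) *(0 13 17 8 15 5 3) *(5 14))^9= (0 3 16 1 15 6 5 14 17 13)(8 9)= [3, 15, 2, 16, 4, 14, 5, 7, 9, 8, 10, 11, 12, 0, 17, 6, 1, 13]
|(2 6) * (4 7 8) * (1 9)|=6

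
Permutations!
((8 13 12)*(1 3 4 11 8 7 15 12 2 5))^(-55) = [0, 3, 5, 4, 11, 1, 6, 12, 13, 9, 10, 8, 15, 2, 14, 7] = (1 3 4 11 8 13 2 5)(7 12 15)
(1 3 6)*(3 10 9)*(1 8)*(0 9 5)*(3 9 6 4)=(0 6 8 1 10 5)(3 4)=[6, 10, 2, 4, 3, 0, 8, 7, 1, 9, 5]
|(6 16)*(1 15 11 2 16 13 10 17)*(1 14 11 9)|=|(1 15 9)(2 16 6 13 10 17 14 11)|=24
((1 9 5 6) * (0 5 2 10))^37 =(0 6 9 10 5 1 2) =[6, 2, 0, 3, 4, 1, 9, 7, 8, 10, 5]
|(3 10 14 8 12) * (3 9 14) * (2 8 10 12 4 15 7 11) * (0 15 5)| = 40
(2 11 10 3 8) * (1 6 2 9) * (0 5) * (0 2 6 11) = [5, 11, 0, 8, 4, 2, 6, 7, 9, 1, 3, 10] = (0 5 2)(1 11 10 3 8 9)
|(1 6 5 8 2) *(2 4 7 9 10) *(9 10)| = |(1 6 5 8 4 7 10 2)| = 8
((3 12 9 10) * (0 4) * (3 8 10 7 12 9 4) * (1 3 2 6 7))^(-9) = (0 7)(2 12)(4 6)(8 10) = [7, 1, 12, 3, 6, 5, 4, 0, 10, 9, 8, 11, 2]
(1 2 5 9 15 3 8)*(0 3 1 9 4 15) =(0 3 8 9)(1 2 5 4 15) =[3, 2, 5, 8, 15, 4, 6, 7, 9, 0, 10, 11, 12, 13, 14, 1]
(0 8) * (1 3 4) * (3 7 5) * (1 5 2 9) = (0 8)(1 7 2 9)(3 4 5) = [8, 7, 9, 4, 5, 3, 6, 2, 0, 1]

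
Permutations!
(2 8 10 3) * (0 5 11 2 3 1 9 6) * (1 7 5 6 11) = (0 6)(1 9 11 2 8 10 7 5) = [6, 9, 8, 3, 4, 1, 0, 5, 10, 11, 7, 2]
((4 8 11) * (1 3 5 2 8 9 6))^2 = [0, 5, 11, 2, 6, 8, 3, 7, 4, 1, 10, 9] = (1 5 8 4 6 3 2 11 9)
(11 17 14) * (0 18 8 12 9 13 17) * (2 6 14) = (0 18 8 12 9 13 17 2 6 14 11) = [18, 1, 6, 3, 4, 5, 14, 7, 12, 13, 10, 0, 9, 17, 11, 15, 16, 2, 8]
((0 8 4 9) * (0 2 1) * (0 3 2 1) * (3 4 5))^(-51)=(9)(0 2 3 5 8)=[2, 1, 3, 5, 4, 8, 6, 7, 0, 9]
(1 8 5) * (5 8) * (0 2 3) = (8)(0 2 3)(1 5) = [2, 5, 3, 0, 4, 1, 6, 7, 8]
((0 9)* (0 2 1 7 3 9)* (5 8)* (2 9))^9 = (9)(1 7 3 2)(5 8) = [0, 7, 1, 2, 4, 8, 6, 3, 5, 9]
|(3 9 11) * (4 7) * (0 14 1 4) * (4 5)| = 6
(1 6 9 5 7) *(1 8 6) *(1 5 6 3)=(1 5 7 8 3)(6 9)=[0, 5, 2, 1, 4, 7, 9, 8, 3, 6]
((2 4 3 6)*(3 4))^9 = [0, 1, 2, 3, 4, 5, 6] = (6)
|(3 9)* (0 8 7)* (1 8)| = 4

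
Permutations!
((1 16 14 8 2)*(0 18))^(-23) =(0 18)(1 14 2 16 8) =[18, 14, 16, 3, 4, 5, 6, 7, 1, 9, 10, 11, 12, 13, 2, 15, 8, 17, 0]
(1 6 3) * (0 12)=(0 12)(1 6 3)=[12, 6, 2, 1, 4, 5, 3, 7, 8, 9, 10, 11, 0]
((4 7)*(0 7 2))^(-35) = (0 7 4 2) = [7, 1, 0, 3, 2, 5, 6, 4]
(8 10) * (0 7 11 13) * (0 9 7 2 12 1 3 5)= (0 2 12 1 3 5)(7 11 13 9)(8 10)= [2, 3, 12, 5, 4, 0, 6, 11, 10, 7, 8, 13, 1, 9]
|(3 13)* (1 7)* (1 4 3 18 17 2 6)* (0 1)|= 10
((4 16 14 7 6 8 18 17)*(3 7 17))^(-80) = (18) = [0, 1, 2, 3, 4, 5, 6, 7, 8, 9, 10, 11, 12, 13, 14, 15, 16, 17, 18]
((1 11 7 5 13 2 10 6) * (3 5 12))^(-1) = (1 6 10 2 13 5 3 12 7 11) = [0, 6, 13, 12, 4, 3, 10, 11, 8, 9, 2, 1, 7, 5]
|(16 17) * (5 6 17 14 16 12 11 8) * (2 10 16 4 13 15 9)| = |(2 10 16 14 4 13 15 9)(5 6 17 12 11 8)| = 24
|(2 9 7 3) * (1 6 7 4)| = |(1 6 7 3 2 9 4)| = 7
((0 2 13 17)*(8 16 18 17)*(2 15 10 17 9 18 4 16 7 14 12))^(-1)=[17, 1, 12, 3, 16, 5, 6, 8, 13, 18, 15, 11, 14, 2, 7, 0, 4, 10, 9]=(0 17 10 15)(2 12 14 7 8 13)(4 16)(9 18)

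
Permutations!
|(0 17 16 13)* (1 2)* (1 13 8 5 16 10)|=6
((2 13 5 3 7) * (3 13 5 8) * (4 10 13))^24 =(13) =[0, 1, 2, 3, 4, 5, 6, 7, 8, 9, 10, 11, 12, 13]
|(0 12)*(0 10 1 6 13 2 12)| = |(1 6 13 2 12 10)| = 6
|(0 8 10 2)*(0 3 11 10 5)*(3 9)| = 15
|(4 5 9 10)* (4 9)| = |(4 5)(9 10)| = 2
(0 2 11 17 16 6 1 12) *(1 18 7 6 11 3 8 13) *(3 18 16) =(0 2 18 7 6 16 11 17 3 8 13 1 12) =[2, 12, 18, 8, 4, 5, 16, 6, 13, 9, 10, 17, 0, 1, 14, 15, 11, 3, 7]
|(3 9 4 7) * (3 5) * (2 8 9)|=7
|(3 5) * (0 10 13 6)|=|(0 10 13 6)(3 5)|=4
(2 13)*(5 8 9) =[0, 1, 13, 3, 4, 8, 6, 7, 9, 5, 10, 11, 12, 2] =(2 13)(5 8 9)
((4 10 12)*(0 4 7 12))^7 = (0 4 10)(7 12) = [4, 1, 2, 3, 10, 5, 6, 12, 8, 9, 0, 11, 7]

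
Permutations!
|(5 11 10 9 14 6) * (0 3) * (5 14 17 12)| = |(0 3)(5 11 10 9 17 12)(6 14)| = 6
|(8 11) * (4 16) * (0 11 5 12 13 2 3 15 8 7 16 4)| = 28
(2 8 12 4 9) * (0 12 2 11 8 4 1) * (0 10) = (0 12 1 10)(2 4 9 11 8) = [12, 10, 4, 3, 9, 5, 6, 7, 2, 11, 0, 8, 1]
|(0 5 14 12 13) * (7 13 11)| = 7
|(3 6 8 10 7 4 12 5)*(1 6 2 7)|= |(1 6 8 10)(2 7 4 12 5 3)|= 12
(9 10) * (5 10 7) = (5 10 9 7) = [0, 1, 2, 3, 4, 10, 6, 5, 8, 7, 9]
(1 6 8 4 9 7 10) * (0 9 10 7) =(0 9)(1 6 8 4 10) =[9, 6, 2, 3, 10, 5, 8, 7, 4, 0, 1]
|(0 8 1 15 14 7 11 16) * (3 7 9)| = 10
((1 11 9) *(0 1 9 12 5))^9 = (0 5 12 11 1) = [5, 0, 2, 3, 4, 12, 6, 7, 8, 9, 10, 1, 11]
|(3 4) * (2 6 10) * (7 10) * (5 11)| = 4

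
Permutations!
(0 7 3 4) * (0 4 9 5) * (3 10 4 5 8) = [7, 1, 2, 9, 5, 0, 6, 10, 3, 8, 4] = (0 7 10 4 5)(3 9 8)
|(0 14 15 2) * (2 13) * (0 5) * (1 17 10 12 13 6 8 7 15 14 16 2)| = |(0 16 2 5)(1 17 10 12 13)(6 8 7 15)| = 20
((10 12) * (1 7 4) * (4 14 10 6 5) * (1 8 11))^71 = (1 7 14 10 12 6 5 4 8 11) = [0, 7, 2, 3, 8, 4, 5, 14, 11, 9, 12, 1, 6, 13, 10]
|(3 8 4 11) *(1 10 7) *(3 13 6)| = |(1 10 7)(3 8 4 11 13 6)| = 6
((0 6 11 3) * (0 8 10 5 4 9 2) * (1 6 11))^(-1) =[2, 6, 9, 11, 5, 10, 1, 7, 3, 4, 8, 0] =(0 2 9 4 5 10 8 3 11)(1 6)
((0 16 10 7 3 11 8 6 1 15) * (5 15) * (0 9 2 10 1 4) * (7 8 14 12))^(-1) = (0 4 6 8 10 2 9 15 5 1 16)(3 7 12 14 11) = [4, 16, 9, 7, 6, 1, 8, 12, 10, 15, 2, 3, 14, 13, 11, 5, 0]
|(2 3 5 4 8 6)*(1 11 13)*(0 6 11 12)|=|(0 6 2 3 5 4 8 11 13 1 12)|=11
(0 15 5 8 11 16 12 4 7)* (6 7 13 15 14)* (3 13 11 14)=(0 3 13 15 5 8 14 6 7)(4 11 16 12)=[3, 1, 2, 13, 11, 8, 7, 0, 14, 9, 10, 16, 4, 15, 6, 5, 12]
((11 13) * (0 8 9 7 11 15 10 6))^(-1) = (0 6 10 15 13 11 7 9 8) = [6, 1, 2, 3, 4, 5, 10, 9, 0, 8, 15, 7, 12, 11, 14, 13]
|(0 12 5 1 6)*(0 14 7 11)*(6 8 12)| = |(0 6 14 7 11)(1 8 12 5)| = 20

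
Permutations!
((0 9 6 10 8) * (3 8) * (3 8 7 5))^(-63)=(0 6 8 9 10)=[6, 1, 2, 3, 4, 5, 8, 7, 9, 10, 0]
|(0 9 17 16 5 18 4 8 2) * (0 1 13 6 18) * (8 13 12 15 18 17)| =|(0 9 8 2 1 12 15 18 4 13 6 17 16 5)| =14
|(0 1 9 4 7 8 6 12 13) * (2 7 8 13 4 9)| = 20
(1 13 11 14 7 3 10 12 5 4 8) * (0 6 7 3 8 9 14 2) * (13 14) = (0 6 7 8 1 14 3 10 12 5 4 9 13 11 2) = [6, 14, 0, 10, 9, 4, 7, 8, 1, 13, 12, 2, 5, 11, 3]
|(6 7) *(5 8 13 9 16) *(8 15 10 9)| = 10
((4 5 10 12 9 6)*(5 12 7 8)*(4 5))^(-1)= (4 8 7 10 5 6 9 12)= [0, 1, 2, 3, 8, 6, 9, 10, 7, 12, 5, 11, 4]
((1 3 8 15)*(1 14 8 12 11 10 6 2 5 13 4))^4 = (1 10 13 12 2)(3 6 4 11 5)(8 15 14) = [0, 10, 1, 6, 11, 3, 4, 7, 15, 9, 13, 5, 2, 12, 8, 14]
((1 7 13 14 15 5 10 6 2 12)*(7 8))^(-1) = (1 12 2 6 10 5 15 14 13 7 8) = [0, 12, 6, 3, 4, 15, 10, 8, 1, 9, 5, 11, 2, 7, 13, 14]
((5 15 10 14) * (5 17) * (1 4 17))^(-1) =(1 14 10 15 5 17 4) =[0, 14, 2, 3, 1, 17, 6, 7, 8, 9, 15, 11, 12, 13, 10, 5, 16, 4]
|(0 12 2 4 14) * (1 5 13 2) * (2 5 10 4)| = |(0 12 1 10 4 14)(5 13)| = 6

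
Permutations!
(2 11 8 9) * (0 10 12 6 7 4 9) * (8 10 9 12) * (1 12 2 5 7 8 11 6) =(0 9 5 7 4 2 6 8)(1 12)(10 11) =[9, 12, 6, 3, 2, 7, 8, 4, 0, 5, 11, 10, 1]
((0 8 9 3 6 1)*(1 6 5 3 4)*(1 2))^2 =(0 9 2)(1 8 4) =[9, 8, 0, 3, 1, 5, 6, 7, 4, 2]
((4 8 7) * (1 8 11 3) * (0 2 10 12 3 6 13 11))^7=(0 7 1 12 2 4 8 3 10)(6 13 11)=[7, 12, 4, 10, 8, 5, 13, 1, 3, 9, 0, 6, 2, 11]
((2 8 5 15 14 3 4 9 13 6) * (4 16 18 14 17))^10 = (2 8 5 15 17 4 9 13 6)(3 18)(14 16) = [0, 1, 8, 18, 9, 15, 2, 7, 5, 13, 10, 11, 12, 6, 16, 17, 14, 4, 3]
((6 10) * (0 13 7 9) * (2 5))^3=(0 9 7 13)(2 5)(6 10)=[9, 1, 5, 3, 4, 2, 10, 13, 8, 7, 6, 11, 12, 0]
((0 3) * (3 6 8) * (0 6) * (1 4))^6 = [0, 1, 2, 3, 4, 5, 6, 7, 8] = (8)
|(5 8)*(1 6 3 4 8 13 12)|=|(1 6 3 4 8 5 13 12)|=8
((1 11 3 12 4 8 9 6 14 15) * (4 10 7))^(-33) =(1 12 4 6)(3 7 9 15)(8 14 11 10) =[0, 12, 2, 7, 6, 5, 1, 9, 14, 15, 8, 10, 4, 13, 11, 3]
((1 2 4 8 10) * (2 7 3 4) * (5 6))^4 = (1 8 3)(4 7 10) = [0, 8, 2, 1, 7, 5, 6, 10, 3, 9, 4]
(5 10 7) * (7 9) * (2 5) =(2 5 10 9 7) =[0, 1, 5, 3, 4, 10, 6, 2, 8, 7, 9]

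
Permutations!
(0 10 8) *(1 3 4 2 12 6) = [10, 3, 12, 4, 2, 5, 1, 7, 0, 9, 8, 11, 6] = (0 10 8)(1 3 4 2 12 6)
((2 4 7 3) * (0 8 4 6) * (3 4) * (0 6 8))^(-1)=[0, 1, 3, 8, 7, 5, 6, 4, 2]=(2 3 8)(4 7)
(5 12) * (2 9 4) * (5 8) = (2 9 4)(5 12 8) = [0, 1, 9, 3, 2, 12, 6, 7, 5, 4, 10, 11, 8]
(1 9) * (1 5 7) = (1 9 5 7) = [0, 9, 2, 3, 4, 7, 6, 1, 8, 5]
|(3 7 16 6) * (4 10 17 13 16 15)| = 9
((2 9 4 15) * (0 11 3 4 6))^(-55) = [11, 1, 9, 4, 15, 5, 0, 7, 8, 6, 10, 3, 12, 13, 14, 2] = (0 11 3 4 15 2 9 6)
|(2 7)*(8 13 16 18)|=4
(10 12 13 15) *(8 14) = (8 14)(10 12 13 15) = [0, 1, 2, 3, 4, 5, 6, 7, 14, 9, 12, 11, 13, 15, 8, 10]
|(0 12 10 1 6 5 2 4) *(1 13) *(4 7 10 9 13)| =11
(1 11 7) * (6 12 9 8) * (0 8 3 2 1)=(0 8 6 12 9 3 2 1 11 7)=[8, 11, 1, 2, 4, 5, 12, 0, 6, 3, 10, 7, 9]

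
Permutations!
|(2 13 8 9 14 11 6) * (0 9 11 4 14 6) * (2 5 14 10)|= |(0 9 6 5 14 4 10 2 13 8 11)|= 11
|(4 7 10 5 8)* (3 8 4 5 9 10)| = |(3 8 5 4 7)(9 10)| = 10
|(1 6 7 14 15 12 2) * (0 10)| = |(0 10)(1 6 7 14 15 12 2)| = 14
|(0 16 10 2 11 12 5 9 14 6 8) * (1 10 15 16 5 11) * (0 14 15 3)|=|(0 5 9 15 16 3)(1 10 2)(6 8 14)(11 12)|=6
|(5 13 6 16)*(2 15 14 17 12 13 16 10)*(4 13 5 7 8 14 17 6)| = |(2 15 17 12 5 16 7 8 14 6 10)(4 13)| = 22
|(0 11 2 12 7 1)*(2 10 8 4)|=9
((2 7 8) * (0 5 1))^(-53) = (0 5 1)(2 7 8) = [5, 0, 7, 3, 4, 1, 6, 8, 2]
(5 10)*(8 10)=[0, 1, 2, 3, 4, 8, 6, 7, 10, 9, 5]=(5 8 10)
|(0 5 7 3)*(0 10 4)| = 6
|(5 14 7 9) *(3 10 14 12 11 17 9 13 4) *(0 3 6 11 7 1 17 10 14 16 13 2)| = 30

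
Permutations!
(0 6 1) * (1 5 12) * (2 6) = (0 2 6 5 12 1) = [2, 0, 6, 3, 4, 12, 5, 7, 8, 9, 10, 11, 1]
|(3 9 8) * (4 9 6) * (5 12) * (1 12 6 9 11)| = 6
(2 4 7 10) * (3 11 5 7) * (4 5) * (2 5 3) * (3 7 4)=(2 7 10 5 4)(3 11)=[0, 1, 7, 11, 2, 4, 6, 10, 8, 9, 5, 3]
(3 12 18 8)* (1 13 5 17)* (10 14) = (1 13 5 17)(3 12 18 8)(10 14) = [0, 13, 2, 12, 4, 17, 6, 7, 3, 9, 14, 11, 18, 5, 10, 15, 16, 1, 8]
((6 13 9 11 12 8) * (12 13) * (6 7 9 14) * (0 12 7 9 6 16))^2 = (0 8 11 14)(9 13 16 12) = [8, 1, 2, 3, 4, 5, 6, 7, 11, 13, 10, 14, 9, 16, 0, 15, 12]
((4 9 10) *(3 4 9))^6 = (10) = [0, 1, 2, 3, 4, 5, 6, 7, 8, 9, 10]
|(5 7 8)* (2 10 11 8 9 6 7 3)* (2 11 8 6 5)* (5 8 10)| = 8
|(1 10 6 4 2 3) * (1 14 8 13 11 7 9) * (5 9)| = 13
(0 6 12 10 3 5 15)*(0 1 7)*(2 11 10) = (0 6 12 2 11 10 3 5 15 1 7) = [6, 7, 11, 5, 4, 15, 12, 0, 8, 9, 3, 10, 2, 13, 14, 1]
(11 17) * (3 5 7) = (3 5 7)(11 17) = [0, 1, 2, 5, 4, 7, 6, 3, 8, 9, 10, 17, 12, 13, 14, 15, 16, 11]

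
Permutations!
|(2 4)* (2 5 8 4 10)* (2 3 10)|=|(3 10)(4 5 8)|=6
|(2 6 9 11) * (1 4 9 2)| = |(1 4 9 11)(2 6)| = 4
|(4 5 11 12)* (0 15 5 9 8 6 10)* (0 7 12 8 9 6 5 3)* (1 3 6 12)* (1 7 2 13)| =24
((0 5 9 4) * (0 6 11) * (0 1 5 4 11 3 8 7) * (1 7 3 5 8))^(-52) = (0 9 4 11 6 7 5)(1 3 8) = [9, 3, 2, 8, 11, 0, 7, 5, 1, 4, 10, 6]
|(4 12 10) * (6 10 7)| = 5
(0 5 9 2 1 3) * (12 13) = (0 5 9 2 1 3)(12 13) = [5, 3, 1, 0, 4, 9, 6, 7, 8, 2, 10, 11, 13, 12]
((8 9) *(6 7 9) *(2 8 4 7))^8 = (2 6 8)(4 9 7) = [0, 1, 6, 3, 9, 5, 8, 4, 2, 7]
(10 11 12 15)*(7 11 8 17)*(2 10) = [0, 1, 10, 3, 4, 5, 6, 11, 17, 9, 8, 12, 15, 13, 14, 2, 16, 7] = (2 10 8 17 7 11 12 15)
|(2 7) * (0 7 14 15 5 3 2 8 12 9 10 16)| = |(0 7 8 12 9 10 16)(2 14 15 5 3)| = 35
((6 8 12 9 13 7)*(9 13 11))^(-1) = (6 7 13 12 8)(9 11) = [0, 1, 2, 3, 4, 5, 7, 13, 6, 11, 10, 9, 8, 12]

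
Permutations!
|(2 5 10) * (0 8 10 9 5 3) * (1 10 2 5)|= 4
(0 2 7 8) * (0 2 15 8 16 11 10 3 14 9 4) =(0 15 8 2 7 16 11 10 3 14 9 4) =[15, 1, 7, 14, 0, 5, 6, 16, 2, 4, 3, 10, 12, 13, 9, 8, 11]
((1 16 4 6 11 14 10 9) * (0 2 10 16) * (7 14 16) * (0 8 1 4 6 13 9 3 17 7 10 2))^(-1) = (1 8)(3 10 14 7 17)(4 9 13)(6 16 11) = [0, 8, 2, 10, 9, 5, 16, 17, 1, 13, 14, 6, 12, 4, 7, 15, 11, 3]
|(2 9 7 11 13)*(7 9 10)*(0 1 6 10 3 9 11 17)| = 30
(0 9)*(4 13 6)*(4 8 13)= (0 9)(6 8 13)= [9, 1, 2, 3, 4, 5, 8, 7, 13, 0, 10, 11, 12, 6]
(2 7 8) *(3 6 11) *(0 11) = (0 11 3 6)(2 7 8) = [11, 1, 7, 6, 4, 5, 0, 8, 2, 9, 10, 3]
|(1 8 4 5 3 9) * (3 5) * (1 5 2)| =|(1 8 4 3 9 5 2)| =7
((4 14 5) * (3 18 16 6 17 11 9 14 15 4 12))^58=(3 5 9 17 16)(6 18 12 14 11)=[0, 1, 2, 5, 4, 9, 18, 7, 8, 17, 10, 6, 14, 13, 11, 15, 3, 16, 12]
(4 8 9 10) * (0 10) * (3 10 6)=[6, 1, 2, 10, 8, 5, 3, 7, 9, 0, 4]=(0 6 3 10 4 8 9)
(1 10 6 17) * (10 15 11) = (1 15 11 10 6 17) = [0, 15, 2, 3, 4, 5, 17, 7, 8, 9, 6, 10, 12, 13, 14, 11, 16, 1]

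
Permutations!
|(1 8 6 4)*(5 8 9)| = |(1 9 5 8 6 4)| = 6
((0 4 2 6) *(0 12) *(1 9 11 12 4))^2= (0 9 12 1 11)(2 4 6)= [9, 11, 4, 3, 6, 5, 2, 7, 8, 12, 10, 0, 1]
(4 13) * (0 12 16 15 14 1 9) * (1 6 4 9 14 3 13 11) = [12, 14, 2, 13, 11, 5, 4, 7, 8, 0, 10, 1, 16, 9, 6, 3, 15] = (0 12 16 15 3 13 9)(1 14 6 4 11)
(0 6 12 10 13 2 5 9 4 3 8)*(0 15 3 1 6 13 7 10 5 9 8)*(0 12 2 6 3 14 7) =(0 13 6 2 9 4 1 3 12 5 8 15 14 7 10) =[13, 3, 9, 12, 1, 8, 2, 10, 15, 4, 0, 11, 5, 6, 7, 14]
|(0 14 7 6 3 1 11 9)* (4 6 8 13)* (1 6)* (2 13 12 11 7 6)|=|(0 14 6 3 2 13 4 1 7 8 12 11 9)|=13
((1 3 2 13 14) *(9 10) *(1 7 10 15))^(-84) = (1 10 13)(2 15 7)(3 9 14) = [0, 10, 15, 9, 4, 5, 6, 2, 8, 14, 13, 11, 12, 1, 3, 7]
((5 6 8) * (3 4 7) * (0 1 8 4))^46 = (0 7 6 8)(1 3 4 5) = [7, 3, 2, 4, 5, 1, 8, 6, 0]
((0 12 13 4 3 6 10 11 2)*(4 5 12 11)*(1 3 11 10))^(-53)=(0 4 2 10 11)(1 3 6)(5 12 13)=[4, 3, 10, 6, 2, 12, 1, 7, 8, 9, 11, 0, 13, 5]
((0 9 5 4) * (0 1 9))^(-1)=(1 4 5 9)=[0, 4, 2, 3, 5, 9, 6, 7, 8, 1]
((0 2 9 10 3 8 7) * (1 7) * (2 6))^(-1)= (0 7 1 8 3 10 9 2 6)= [7, 8, 6, 10, 4, 5, 0, 1, 3, 2, 9]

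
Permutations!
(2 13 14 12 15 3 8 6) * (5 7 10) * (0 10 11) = (0 10 5 7 11)(2 13 14 12 15 3 8 6) = [10, 1, 13, 8, 4, 7, 2, 11, 6, 9, 5, 0, 15, 14, 12, 3]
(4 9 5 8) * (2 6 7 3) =[0, 1, 6, 2, 9, 8, 7, 3, 4, 5] =(2 6 7 3)(4 9 5 8)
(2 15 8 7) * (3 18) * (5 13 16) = [0, 1, 15, 18, 4, 13, 6, 2, 7, 9, 10, 11, 12, 16, 14, 8, 5, 17, 3] = (2 15 8 7)(3 18)(5 13 16)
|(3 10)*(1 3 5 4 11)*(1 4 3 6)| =|(1 6)(3 10 5)(4 11)| =6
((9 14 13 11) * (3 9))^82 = (3 14 11 9 13) = [0, 1, 2, 14, 4, 5, 6, 7, 8, 13, 10, 9, 12, 3, 11]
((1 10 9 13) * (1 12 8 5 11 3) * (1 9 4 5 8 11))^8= [0, 1, 2, 12, 4, 5, 6, 7, 8, 11, 10, 13, 9, 3]= (3 12 9 11 13)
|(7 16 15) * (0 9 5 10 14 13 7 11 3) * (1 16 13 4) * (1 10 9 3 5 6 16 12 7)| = 12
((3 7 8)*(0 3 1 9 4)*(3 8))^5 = (9)(3 7) = [0, 1, 2, 7, 4, 5, 6, 3, 8, 9]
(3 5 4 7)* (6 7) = [0, 1, 2, 5, 6, 4, 7, 3] = (3 5 4 6 7)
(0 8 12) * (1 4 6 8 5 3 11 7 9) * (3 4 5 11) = (0 11 7 9 1 5 4 6 8 12) = [11, 5, 2, 3, 6, 4, 8, 9, 12, 1, 10, 7, 0]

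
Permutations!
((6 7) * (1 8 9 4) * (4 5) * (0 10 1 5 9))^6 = (0 1)(8 10) = [1, 0, 2, 3, 4, 5, 6, 7, 10, 9, 8]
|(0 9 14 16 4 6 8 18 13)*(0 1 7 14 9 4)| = |(0 4 6 8 18 13 1 7 14 16)| = 10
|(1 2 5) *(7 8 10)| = |(1 2 5)(7 8 10)| = 3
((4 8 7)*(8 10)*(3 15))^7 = (3 15)(4 7 8 10) = [0, 1, 2, 15, 7, 5, 6, 8, 10, 9, 4, 11, 12, 13, 14, 3]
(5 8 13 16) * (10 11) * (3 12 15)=(3 12 15)(5 8 13 16)(10 11)=[0, 1, 2, 12, 4, 8, 6, 7, 13, 9, 11, 10, 15, 16, 14, 3, 5]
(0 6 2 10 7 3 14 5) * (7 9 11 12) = (0 6 2 10 9 11 12 7 3 14 5) = [6, 1, 10, 14, 4, 0, 2, 3, 8, 11, 9, 12, 7, 13, 5]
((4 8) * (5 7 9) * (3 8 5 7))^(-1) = (3 5 4 8)(7 9) = [0, 1, 2, 5, 8, 4, 6, 9, 3, 7]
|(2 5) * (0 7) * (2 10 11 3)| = |(0 7)(2 5 10 11 3)| = 10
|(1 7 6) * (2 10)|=6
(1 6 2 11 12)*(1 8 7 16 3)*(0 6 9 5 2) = (0 6)(1 9 5 2 11 12 8 7 16 3) = [6, 9, 11, 1, 4, 2, 0, 16, 7, 5, 10, 12, 8, 13, 14, 15, 3]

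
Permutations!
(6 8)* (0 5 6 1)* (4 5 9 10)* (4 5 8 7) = (0 9 10 5 6 7 4 8 1) = [9, 0, 2, 3, 8, 6, 7, 4, 1, 10, 5]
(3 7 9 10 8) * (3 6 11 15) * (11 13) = (3 7 9 10 8 6 13 11 15) = [0, 1, 2, 7, 4, 5, 13, 9, 6, 10, 8, 15, 12, 11, 14, 3]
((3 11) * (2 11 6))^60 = (11) = [0, 1, 2, 3, 4, 5, 6, 7, 8, 9, 10, 11]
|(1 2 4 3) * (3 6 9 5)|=|(1 2 4 6 9 5 3)|=7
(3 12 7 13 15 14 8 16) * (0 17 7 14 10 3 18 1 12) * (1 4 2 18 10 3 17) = (0 1 12 14 8 16 10 17 7 13 15 3)(2 18 4) = [1, 12, 18, 0, 2, 5, 6, 13, 16, 9, 17, 11, 14, 15, 8, 3, 10, 7, 4]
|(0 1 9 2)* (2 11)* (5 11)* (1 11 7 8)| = 15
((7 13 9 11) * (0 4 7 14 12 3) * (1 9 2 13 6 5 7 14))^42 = [14, 1, 2, 4, 12, 5, 6, 7, 8, 9, 10, 11, 0, 13, 3] = (0 14 3 4 12)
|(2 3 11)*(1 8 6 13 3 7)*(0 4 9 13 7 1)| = 11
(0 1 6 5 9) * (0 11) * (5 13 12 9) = (0 1 6 13 12 9 11) = [1, 6, 2, 3, 4, 5, 13, 7, 8, 11, 10, 0, 9, 12]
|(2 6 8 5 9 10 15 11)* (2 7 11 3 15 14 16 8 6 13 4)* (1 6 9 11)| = |(1 6 9 10 14 16 8 5 11 7)(2 13 4)(3 15)| = 30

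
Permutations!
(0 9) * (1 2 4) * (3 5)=[9, 2, 4, 5, 1, 3, 6, 7, 8, 0]=(0 9)(1 2 4)(3 5)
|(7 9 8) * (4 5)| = 6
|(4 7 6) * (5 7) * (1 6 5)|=6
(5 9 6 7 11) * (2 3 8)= [0, 1, 3, 8, 4, 9, 7, 11, 2, 6, 10, 5]= (2 3 8)(5 9 6 7 11)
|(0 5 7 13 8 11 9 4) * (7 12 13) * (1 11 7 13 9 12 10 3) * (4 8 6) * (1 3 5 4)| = 8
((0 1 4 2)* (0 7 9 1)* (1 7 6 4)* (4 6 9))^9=[0, 1, 9, 3, 2, 5, 6, 4, 8, 7]=(2 9 7 4)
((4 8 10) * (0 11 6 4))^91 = (0 11 6 4 8 10) = [11, 1, 2, 3, 8, 5, 4, 7, 10, 9, 0, 6]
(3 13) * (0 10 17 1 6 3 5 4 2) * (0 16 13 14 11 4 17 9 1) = (0 10 9 1 6 3 14 11 4 2 16 13 5 17) = [10, 6, 16, 14, 2, 17, 3, 7, 8, 1, 9, 4, 12, 5, 11, 15, 13, 0]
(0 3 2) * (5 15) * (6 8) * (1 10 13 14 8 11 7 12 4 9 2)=(0 3 1 10 13 14 8 6 11 7 12 4 9 2)(5 15)=[3, 10, 0, 1, 9, 15, 11, 12, 6, 2, 13, 7, 4, 14, 8, 5]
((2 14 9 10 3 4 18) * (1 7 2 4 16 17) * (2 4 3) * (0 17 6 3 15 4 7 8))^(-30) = (18)(0 1)(2 9)(8 17)(10 14) = [1, 0, 9, 3, 4, 5, 6, 7, 17, 2, 14, 11, 12, 13, 10, 15, 16, 8, 18]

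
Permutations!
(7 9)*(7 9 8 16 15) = (7 8 16 15) = [0, 1, 2, 3, 4, 5, 6, 8, 16, 9, 10, 11, 12, 13, 14, 7, 15]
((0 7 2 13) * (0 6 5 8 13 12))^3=(0 12 2 7)(5 6 13 8)=[12, 1, 7, 3, 4, 6, 13, 0, 5, 9, 10, 11, 2, 8]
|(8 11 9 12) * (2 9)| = 5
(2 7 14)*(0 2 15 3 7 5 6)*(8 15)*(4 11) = [2, 1, 5, 7, 11, 6, 0, 14, 15, 9, 10, 4, 12, 13, 8, 3] = (0 2 5 6)(3 7 14 8 15)(4 11)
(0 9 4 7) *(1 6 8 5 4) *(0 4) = (0 9 1 6 8 5)(4 7) = [9, 6, 2, 3, 7, 0, 8, 4, 5, 1]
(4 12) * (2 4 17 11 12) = (2 4)(11 12 17) = [0, 1, 4, 3, 2, 5, 6, 7, 8, 9, 10, 12, 17, 13, 14, 15, 16, 11]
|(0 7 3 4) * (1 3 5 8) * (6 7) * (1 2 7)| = 20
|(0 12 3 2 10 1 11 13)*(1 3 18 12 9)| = |(0 9 1 11 13)(2 10 3)(12 18)| = 30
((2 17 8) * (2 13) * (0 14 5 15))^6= (0 5)(2 8)(13 17)(14 15)= [5, 1, 8, 3, 4, 0, 6, 7, 2, 9, 10, 11, 12, 17, 15, 14, 16, 13]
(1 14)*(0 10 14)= (0 10 14 1)= [10, 0, 2, 3, 4, 5, 6, 7, 8, 9, 14, 11, 12, 13, 1]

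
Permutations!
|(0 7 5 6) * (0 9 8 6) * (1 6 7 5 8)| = 6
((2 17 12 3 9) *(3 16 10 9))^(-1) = (2 9 10 16 12 17) = [0, 1, 9, 3, 4, 5, 6, 7, 8, 10, 16, 11, 17, 13, 14, 15, 12, 2]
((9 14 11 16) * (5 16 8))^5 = (5 8 11 14 9 16) = [0, 1, 2, 3, 4, 8, 6, 7, 11, 16, 10, 14, 12, 13, 9, 15, 5]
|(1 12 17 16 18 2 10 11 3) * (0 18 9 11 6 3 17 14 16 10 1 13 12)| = 20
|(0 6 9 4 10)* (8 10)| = |(0 6 9 4 8 10)| = 6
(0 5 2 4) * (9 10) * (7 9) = (0 5 2 4)(7 9 10) = [5, 1, 4, 3, 0, 2, 6, 9, 8, 10, 7]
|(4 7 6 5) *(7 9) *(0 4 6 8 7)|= 6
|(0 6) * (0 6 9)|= 2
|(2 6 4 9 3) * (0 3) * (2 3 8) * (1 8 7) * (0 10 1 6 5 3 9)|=28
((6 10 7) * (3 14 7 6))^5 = (3 7 14)(6 10) = [0, 1, 2, 7, 4, 5, 10, 14, 8, 9, 6, 11, 12, 13, 3]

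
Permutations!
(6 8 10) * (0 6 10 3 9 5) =(10)(0 6 8 3 9 5) =[6, 1, 2, 9, 4, 0, 8, 7, 3, 5, 10]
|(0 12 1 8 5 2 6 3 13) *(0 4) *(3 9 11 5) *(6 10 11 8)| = 36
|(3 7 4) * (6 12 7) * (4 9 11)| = |(3 6 12 7 9 11 4)| = 7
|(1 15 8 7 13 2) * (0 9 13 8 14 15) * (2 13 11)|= |(0 9 11 2 1)(7 8)(14 15)|= 10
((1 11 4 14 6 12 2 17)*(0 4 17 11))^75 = (0 6 11)(1 14 2)(4 12 17) = [6, 14, 1, 3, 12, 5, 11, 7, 8, 9, 10, 0, 17, 13, 2, 15, 16, 4]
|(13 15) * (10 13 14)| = 4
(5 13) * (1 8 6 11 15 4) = (1 8 6 11 15 4)(5 13) = [0, 8, 2, 3, 1, 13, 11, 7, 6, 9, 10, 15, 12, 5, 14, 4]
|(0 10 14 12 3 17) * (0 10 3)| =|(0 3 17 10 14 12)| =6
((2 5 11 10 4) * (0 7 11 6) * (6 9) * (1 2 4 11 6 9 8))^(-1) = (0 6 7)(1 8 5 2)(10 11) = [6, 8, 1, 3, 4, 2, 7, 0, 5, 9, 11, 10]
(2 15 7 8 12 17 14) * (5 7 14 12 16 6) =(2 15 14)(5 7 8 16 6)(12 17) =[0, 1, 15, 3, 4, 7, 5, 8, 16, 9, 10, 11, 17, 13, 2, 14, 6, 12]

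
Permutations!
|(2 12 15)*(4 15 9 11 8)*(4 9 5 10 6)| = |(2 12 5 10 6 4 15)(8 9 11)| = 21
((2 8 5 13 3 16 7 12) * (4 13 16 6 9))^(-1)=[0, 1, 12, 13, 9, 8, 3, 16, 2, 6, 10, 11, 7, 4, 14, 15, 5]=(2 12 7 16 5 8)(3 13 4 9 6)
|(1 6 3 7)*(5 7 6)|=6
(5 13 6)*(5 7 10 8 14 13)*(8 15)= [0, 1, 2, 3, 4, 5, 7, 10, 14, 9, 15, 11, 12, 6, 13, 8]= (6 7 10 15 8 14 13)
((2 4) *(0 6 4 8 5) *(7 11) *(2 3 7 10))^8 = (0 8 10 7 4)(2 11 3 6 5) = [8, 1, 11, 6, 0, 2, 5, 4, 10, 9, 7, 3]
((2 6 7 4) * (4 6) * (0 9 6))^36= (9)= [0, 1, 2, 3, 4, 5, 6, 7, 8, 9]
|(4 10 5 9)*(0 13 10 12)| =|(0 13 10 5 9 4 12)| =7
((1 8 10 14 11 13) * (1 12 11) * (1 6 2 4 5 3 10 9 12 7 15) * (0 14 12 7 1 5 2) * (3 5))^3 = (1 7 10 13 9 3 11 8 15 12)(2 4) = [0, 7, 4, 11, 2, 5, 6, 10, 15, 3, 13, 8, 1, 9, 14, 12]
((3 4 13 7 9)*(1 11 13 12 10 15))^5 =(1 3)(4 11)(7 10)(9 15)(12 13) =[0, 3, 2, 1, 11, 5, 6, 10, 8, 15, 7, 4, 13, 12, 14, 9]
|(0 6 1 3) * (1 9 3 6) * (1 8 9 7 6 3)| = |(0 8 9 1 3)(6 7)| = 10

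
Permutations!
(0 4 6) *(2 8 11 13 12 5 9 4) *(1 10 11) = [2, 10, 8, 3, 6, 9, 0, 7, 1, 4, 11, 13, 5, 12] = (0 2 8 1 10 11 13 12 5 9 4 6)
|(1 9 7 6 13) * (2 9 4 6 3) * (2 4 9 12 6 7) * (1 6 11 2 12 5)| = |(1 9 12 11 2 5)(3 4 7)(6 13)| = 6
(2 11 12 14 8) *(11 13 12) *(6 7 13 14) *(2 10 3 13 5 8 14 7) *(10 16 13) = [0, 1, 7, 10, 4, 8, 2, 5, 16, 9, 3, 11, 6, 12, 14, 15, 13] = (2 7 5 8 16 13 12 6)(3 10)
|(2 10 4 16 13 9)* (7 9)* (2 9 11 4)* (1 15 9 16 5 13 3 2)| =35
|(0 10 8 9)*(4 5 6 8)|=|(0 10 4 5 6 8 9)|=7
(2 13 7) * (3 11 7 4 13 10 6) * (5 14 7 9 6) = (2 10 5 14 7)(3 11 9 6)(4 13) = [0, 1, 10, 11, 13, 14, 3, 2, 8, 6, 5, 9, 12, 4, 7]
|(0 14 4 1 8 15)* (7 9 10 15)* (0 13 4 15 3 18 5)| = 13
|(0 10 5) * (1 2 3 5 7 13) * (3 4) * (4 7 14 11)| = 28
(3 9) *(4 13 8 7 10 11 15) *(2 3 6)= (2 3 9 6)(4 13 8 7 10 11 15)= [0, 1, 3, 9, 13, 5, 2, 10, 7, 6, 11, 15, 12, 8, 14, 4]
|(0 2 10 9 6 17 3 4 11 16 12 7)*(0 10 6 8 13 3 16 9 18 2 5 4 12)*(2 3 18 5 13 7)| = 63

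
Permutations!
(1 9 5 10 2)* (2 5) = [0, 9, 1, 3, 4, 10, 6, 7, 8, 2, 5] = (1 9 2)(5 10)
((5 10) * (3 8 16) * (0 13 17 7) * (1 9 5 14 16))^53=(0 13 17 7)(1 16 5 8 14 9 3 10)=[13, 16, 2, 10, 4, 8, 6, 0, 14, 3, 1, 11, 12, 17, 9, 15, 5, 7]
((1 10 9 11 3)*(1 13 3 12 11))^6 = (13) = [0, 1, 2, 3, 4, 5, 6, 7, 8, 9, 10, 11, 12, 13]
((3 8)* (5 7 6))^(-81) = (3 8) = [0, 1, 2, 8, 4, 5, 6, 7, 3]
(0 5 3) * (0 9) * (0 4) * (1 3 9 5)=(0 1 3 5 9 4)=[1, 3, 2, 5, 0, 9, 6, 7, 8, 4]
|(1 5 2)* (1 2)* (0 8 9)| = 6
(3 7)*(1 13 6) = (1 13 6)(3 7) = [0, 13, 2, 7, 4, 5, 1, 3, 8, 9, 10, 11, 12, 6]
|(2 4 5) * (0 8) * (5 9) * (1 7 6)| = |(0 8)(1 7 6)(2 4 9 5)| = 12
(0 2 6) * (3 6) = [2, 1, 3, 6, 4, 5, 0] = (0 2 3 6)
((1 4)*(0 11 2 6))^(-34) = [2, 1, 0, 3, 4, 5, 11, 7, 8, 9, 10, 6] = (0 2)(6 11)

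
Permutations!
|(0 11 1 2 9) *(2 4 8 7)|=|(0 11 1 4 8 7 2 9)|=8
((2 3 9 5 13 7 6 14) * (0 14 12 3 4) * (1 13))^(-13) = [4, 6, 14, 1, 2, 7, 9, 3, 8, 13, 10, 11, 5, 12, 0] = (0 4 2 14)(1 6 9 13 12 5 7 3)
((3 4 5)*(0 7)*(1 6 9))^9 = (9)(0 7) = [7, 1, 2, 3, 4, 5, 6, 0, 8, 9]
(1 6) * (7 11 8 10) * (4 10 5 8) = (1 6)(4 10 7 11)(5 8) = [0, 6, 2, 3, 10, 8, 1, 11, 5, 9, 7, 4]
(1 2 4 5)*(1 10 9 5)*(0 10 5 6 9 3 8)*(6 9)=(0 10 3 8)(1 2 4)=[10, 2, 4, 8, 1, 5, 6, 7, 0, 9, 3]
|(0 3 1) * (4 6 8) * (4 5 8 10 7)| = 12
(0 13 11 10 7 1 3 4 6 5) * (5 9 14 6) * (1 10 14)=(0 13 11 14 6 9 1 3 4 5)(7 10)=[13, 3, 2, 4, 5, 0, 9, 10, 8, 1, 7, 14, 12, 11, 6]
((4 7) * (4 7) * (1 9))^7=[0, 9, 2, 3, 4, 5, 6, 7, 8, 1]=(1 9)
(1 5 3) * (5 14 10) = (1 14 10 5 3) = [0, 14, 2, 1, 4, 3, 6, 7, 8, 9, 5, 11, 12, 13, 10]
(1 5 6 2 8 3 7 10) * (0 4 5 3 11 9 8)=[4, 3, 0, 7, 5, 6, 2, 10, 11, 8, 1, 9]=(0 4 5 6 2)(1 3 7 10)(8 11 9)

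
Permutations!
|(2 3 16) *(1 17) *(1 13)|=3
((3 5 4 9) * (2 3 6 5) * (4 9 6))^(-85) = (2 3)(4 9 5 6) = [0, 1, 3, 2, 9, 6, 4, 7, 8, 5]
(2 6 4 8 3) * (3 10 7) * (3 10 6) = (2 3)(4 8 6)(7 10) = [0, 1, 3, 2, 8, 5, 4, 10, 6, 9, 7]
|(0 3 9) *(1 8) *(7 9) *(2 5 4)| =|(0 3 7 9)(1 8)(2 5 4)| =12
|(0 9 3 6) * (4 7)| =4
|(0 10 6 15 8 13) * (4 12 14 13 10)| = 20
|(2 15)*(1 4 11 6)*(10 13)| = 4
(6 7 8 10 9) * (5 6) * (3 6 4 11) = (3 6 7 8 10 9 5 4 11) = [0, 1, 2, 6, 11, 4, 7, 8, 10, 5, 9, 3]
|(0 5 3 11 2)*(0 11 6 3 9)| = 6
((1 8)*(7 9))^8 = (9) = [0, 1, 2, 3, 4, 5, 6, 7, 8, 9]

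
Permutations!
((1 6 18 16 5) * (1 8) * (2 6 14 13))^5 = [0, 18, 8, 3, 4, 2, 1, 7, 6, 9, 10, 11, 12, 5, 16, 15, 13, 17, 14] = (1 18 14 16 13 5 2 8 6)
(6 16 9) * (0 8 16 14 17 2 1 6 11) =(0 8 16 9 11)(1 6 14 17 2) =[8, 6, 1, 3, 4, 5, 14, 7, 16, 11, 10, 0, 12, 13, 17, 15, 9, 2]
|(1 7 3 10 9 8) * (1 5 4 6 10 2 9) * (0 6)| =11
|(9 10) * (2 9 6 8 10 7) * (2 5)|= |(2 9 7 5)(6 8 10)|= 12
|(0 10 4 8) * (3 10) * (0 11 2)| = |(0 3 10 4 8 11 2)| = 7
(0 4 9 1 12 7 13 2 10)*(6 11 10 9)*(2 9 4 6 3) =(0 6 11 10)(1 12 7 13 9)(2 4 3) =[6, 12, 4, 2, 3, 5, 11, 13, 8, 1, 0, 10, 7, 9]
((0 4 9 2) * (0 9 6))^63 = (2 9) = [0, 1, 9, 3, 4, 5, 6, 7, 8, 2]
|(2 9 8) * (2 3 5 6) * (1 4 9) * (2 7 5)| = 6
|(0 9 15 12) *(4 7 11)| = 12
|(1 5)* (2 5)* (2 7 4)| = |(1 7 4 2 5)| = 5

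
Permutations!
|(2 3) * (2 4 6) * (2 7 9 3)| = 5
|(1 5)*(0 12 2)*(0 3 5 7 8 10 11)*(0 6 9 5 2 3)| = |(0 12 3 2)(1 7 8 10 11 6 9 5)| = 8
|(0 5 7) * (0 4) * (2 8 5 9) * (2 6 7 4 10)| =9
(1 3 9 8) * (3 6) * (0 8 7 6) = [8, 0, 2, 9, 4, 5, 3, 6, 1, 7] = (0 8 1)(3 9 7 6)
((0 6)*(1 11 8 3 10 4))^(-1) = (0 6)(1 4 10 3 8 11) = [6, 4, 2, 8, 10, 5, 0, 7, 11, 9, 3, 1]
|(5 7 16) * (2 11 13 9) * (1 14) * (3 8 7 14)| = 28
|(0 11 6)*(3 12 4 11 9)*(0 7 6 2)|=|(0 9 3 12 4 11 2)(6 7)|=14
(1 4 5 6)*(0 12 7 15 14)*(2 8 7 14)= (0 12 14)(1 4 5 6)(2 8 7 15)= [12, 4, 8, 3, 5, 6, 1, 15, 7, 9, 10, 11, 14, 13, 0, 2]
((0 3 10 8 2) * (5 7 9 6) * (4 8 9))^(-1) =(0 2 8 4 7 5 6 9 10 3) =[2, 1, 8, 0, 7, 6, 9, 5, 4, 10, 3]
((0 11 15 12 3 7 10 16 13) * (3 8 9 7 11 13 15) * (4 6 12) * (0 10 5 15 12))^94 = [4, 1, 2, 3, 5, 9, 15, 8, 16, 12, 0, 11, 10, 6, 14, 7, 13] = (0 4 5 9 12 10)(6 15 7 8 16 13)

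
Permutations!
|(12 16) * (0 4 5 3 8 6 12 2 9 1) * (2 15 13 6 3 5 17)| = |(0 4 17 2 9 1)(3 8)(6 12 16 15 13)| = 30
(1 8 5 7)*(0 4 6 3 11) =(0 4 6 3 11)(1 8 5 7) =[4, 8, 2, 11, 6, 7, 3, 1, 5, 9, 10, 0]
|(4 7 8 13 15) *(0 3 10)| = |(0 3 10)(4 7 8 13 15)| = 15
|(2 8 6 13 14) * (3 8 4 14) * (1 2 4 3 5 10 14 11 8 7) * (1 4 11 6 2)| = |(2 3 7 4 6 13 5 10 14 11 8)| = 11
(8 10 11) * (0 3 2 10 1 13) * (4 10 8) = (0 3 2 8 1 13)(4 10 11) = [3, 13, 8, 2, 10, 5, 6, 7, 1, 9, 11, 4, 12, 0]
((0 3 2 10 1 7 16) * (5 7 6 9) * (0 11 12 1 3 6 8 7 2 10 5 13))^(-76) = (1 7 11)(8 16 12) = [0, 7, 2, 3, 4, 5, 6, 11, 16, 9, 10, 1, 8, 13, 14, 15, 12]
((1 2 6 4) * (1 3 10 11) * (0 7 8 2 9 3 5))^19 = [4, 11, 7, 9, 2, 6, 8, 5, 0, 1, 3, 10] = (0 4 2 7 5 6 8)(1 11 10 3 9)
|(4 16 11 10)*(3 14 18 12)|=|(3 14 18 12)(4 16 11 10)|=4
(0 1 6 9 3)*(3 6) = [1, 3, 2, 0, 4, 5, 9, 7, 8, 6] = (0 1 3)(6 9)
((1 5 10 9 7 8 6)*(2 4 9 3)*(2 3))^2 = (1 10 4 7 6 5 2 9 8) = [0, 10, 9, 3, 7, 2, 5, 6, 1, 8, 4]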